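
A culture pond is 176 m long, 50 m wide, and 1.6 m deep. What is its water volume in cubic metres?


Base area = L * W = 176 * 50 = 8800 m^2
Volume = area * depth = 8800 * 1.6 = 14080 m^3

14080 m^3


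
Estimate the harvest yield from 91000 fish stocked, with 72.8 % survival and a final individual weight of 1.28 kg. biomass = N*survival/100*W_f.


Survivors = 91000 * 72.8/100 = 66248 fish
Harvest biomass = survivors * W_f = 66248 * 1.28 = 84797.44 kg

84797.44 kg


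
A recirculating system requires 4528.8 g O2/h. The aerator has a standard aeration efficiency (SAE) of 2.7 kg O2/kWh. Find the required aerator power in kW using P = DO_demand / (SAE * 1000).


SAE in g O2/kWh = 2.7 * 1000 = 2700 g/kWh
P = DO_demand / SAE_g = 4528.8 / 2700 = 1.67733 kW

1.67733 kW


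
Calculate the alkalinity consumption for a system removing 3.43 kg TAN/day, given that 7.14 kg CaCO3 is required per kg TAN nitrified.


Alkalinity factor: 7.14 kg CaCO3 consumed per kg TAN nitrified
alk = 3.43 kg TAN * 7.14 = 24.4902 kg CaCO3/day

24.4902 kg CaCO3/day


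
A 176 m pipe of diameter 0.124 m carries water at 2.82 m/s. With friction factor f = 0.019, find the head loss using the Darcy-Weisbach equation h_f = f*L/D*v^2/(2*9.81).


v^2 = 2.82^2 = 7.9524 m^2/s^2
L/D = 176/0.124 = 1419.3548
h_f = f*(L/D)*v^2/(2g) = 0.019 * 1419.3548 * 7.9524 / 19.62 = 10.9306 m

10.9306 m


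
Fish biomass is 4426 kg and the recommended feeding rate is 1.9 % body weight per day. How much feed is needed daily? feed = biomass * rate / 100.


Feeding rate fraction = 1.9% / 100 = 0.019
Daily feed = 4426 kg * 0.019 = 84.094 kg/day

84.094 kg/day


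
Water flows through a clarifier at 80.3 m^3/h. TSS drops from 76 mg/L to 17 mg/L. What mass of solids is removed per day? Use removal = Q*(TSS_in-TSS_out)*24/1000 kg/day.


Concentration drop: TSS_in - TSS_out = 76 - 17 = 59 mg/L
Hourly solids removed = Q * dTSS = 80.3 m^3/h * 59 mg/L = 4737.7 g/h  (m^3/h * mg/L = g/h)
Daily solids removed = 4737.7 * 24 = 113704.8 g/day
Convert g to kg: 113704.8 / 1000 = 113.7048 kg/day

113.7048 kg/day


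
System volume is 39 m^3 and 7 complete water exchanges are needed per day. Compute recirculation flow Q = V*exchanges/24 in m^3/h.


Daily recirculation volume = 39 m^3 * 7 = 273 m^3/day
Flow rate Q = daily volume / 24 h = 273 / 24 = 11.375 m^3/h

11.375 m^3/h


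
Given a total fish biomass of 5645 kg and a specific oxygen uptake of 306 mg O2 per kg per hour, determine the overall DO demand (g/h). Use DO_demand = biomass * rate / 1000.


Total O2 consumption (mg/h) = 5645 kg * 306 mg/(kg*h) = 1727370 mg/h
Convert to g/h: 1727370 / 1000 = 1727.37 g/h

1727.37 g/h


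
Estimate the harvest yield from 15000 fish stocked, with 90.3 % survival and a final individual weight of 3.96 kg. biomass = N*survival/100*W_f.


Survivors = 15000 * 90.3/100 = 13545 fish
Harvest biomass = survivors * W_f = 13545 * 3.96 = 53638.2 kg

53638.2 kg


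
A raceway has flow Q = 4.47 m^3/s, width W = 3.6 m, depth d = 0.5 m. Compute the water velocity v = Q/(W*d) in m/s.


Cross-sectional area = W * d = 3.6 * 0.5 = 1.8 m^2
Velocity = Q / A = 4.47 / 1.8 = 2.48333 m/s

2.48333 m/s


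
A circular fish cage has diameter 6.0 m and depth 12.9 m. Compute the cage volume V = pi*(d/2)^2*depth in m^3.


r = d/2 = 6.0/2 = 3 m
Base area = pi*r^2 = pi*3^2 = 28.274334 m^2
Volume = 28.274334 * 12.9 = 364.739 m^3

364.739 m^3


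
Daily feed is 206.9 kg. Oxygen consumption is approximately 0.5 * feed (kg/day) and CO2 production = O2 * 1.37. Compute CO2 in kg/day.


O2 = 206.9 * 0.5 = 103.45
CO2 = 103.45 * 1.37 = 141.7265

141.7265 kg/day


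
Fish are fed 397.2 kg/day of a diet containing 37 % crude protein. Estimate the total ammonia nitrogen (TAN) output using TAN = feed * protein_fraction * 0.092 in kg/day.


Protein in feed = 397.2 * 37/100 = 146.964 kg/day
TAN = protein * 0.092 = 146.964 * 0.092 = 13.520688 kg/day

13.520688 kg/day


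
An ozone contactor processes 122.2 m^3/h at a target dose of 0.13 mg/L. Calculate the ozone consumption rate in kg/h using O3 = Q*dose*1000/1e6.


O3 demand (mg/h) = Q * dose * 1000 = 122.2 * 0.13 * 1000 = 15886 mg/h
Convert mg to kg: 15886 / 1e6 = 0.015886 kg/h

0.015886 kg/h


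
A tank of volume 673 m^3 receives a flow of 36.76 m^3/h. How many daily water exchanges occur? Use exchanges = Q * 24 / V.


Daily flow volume = 36.76 m^3/h * 24 h = 882.24 m^3/day
Exchanges = daily flow / tank volume = 882.24 / 673 = 1.31091 exchanges/day

1.31091 exchanges/day


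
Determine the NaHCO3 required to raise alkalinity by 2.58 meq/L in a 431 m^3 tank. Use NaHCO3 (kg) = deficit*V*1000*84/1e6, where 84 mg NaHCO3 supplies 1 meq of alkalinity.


Tank volume in L = 431 m^3 * 1000 = 431000 L
Total meq required = 2.58 meq/L * 431000 L = 1111980 meq
NaHCO3 mass = 1111980 meq * 84 mg/meq / 1e6 = 93.4063 kg

93.4063 kg


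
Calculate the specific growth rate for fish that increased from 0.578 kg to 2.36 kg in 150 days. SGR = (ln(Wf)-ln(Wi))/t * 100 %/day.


ln(W_f) = ln(2.36) = 0.85866162
ln(W_i) = ln(0.578) = -0.54818141
ln(W_f) - ln(W_i) = 0.85866162 - -0.54818141 = 1.406843
SGR = 1.406843 / 150 * 100 = 0.937895 %/day

0.937895 %/day


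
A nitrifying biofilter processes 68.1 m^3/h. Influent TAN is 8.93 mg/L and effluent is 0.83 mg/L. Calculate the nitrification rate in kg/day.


Concentration drop: TAN_in - TAN_out = 8.93 - 0.83 = 8.1 mg/L
Hourly TAN removed = Q * dTAN = 68.1 m^3/h * 8.1 mg/L = 551.61 g/h  (m^3/h * mg/L = g/h)
Daily TAN removed = 551.61 * 24 = 13238.64 g/day
Convert to kg/day: 13238.64 / 1000 = 13.23864 kg/day

13.23864 kg/day


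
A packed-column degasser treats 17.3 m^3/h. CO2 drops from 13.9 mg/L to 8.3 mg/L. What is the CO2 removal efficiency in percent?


CO2_out / CO2_in = 8.3 / 13.9 = 0.5971223
Fraction remaining = 0.5971223
efficiency = (1 - 0.5971223) * 100 = 40.2878 %

40.2878 %


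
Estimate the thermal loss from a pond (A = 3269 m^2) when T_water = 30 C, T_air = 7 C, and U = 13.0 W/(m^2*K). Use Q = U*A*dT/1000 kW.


Temperature difference dT = 30 - 7 = 23 K
Heat loss (W) = U * A * dT = 13.0 * 3269 * 23 = 977431 W
Convert to kW: 977431 / 1000 = 977.431 kW

977.431 kW


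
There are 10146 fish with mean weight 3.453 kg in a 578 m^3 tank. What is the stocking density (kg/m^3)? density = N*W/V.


Total biomass = 10146 fish * 3.453 kg = 35034.138 kg
Density = total biomass / volume = 35034.138 / 578 = 60.6127 kg/m^3

60.6127 kg/m^3


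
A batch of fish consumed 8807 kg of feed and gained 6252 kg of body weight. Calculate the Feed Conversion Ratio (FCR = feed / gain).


FCR = feed consumed / weight gained
FCR = 8807 kg / 6252 kg = 1.40867

1.40867


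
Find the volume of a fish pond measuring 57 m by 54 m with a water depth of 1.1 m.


Base area = L * W = 57 * 54 = 3078 m^2
Volume = area * depth = 3078 * 1.1 = 3385.8 m^3

3385.8 m^3


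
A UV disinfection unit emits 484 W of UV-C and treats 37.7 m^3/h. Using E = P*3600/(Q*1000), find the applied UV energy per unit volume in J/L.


Energy delivered per hour = 484 W * 3600 s = 1742400 J/h
Volume treated per hour = 37.7 m^3/h * 1000 = 37700 L/h
dose = 1742400 / 37700 = 46.2175 J/L

46.2175 J/L


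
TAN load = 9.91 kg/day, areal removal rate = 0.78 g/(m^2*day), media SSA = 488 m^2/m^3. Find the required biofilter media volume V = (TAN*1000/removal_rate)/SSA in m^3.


A = 9.91*1000 / 0.78 = 12705.128 m^2
V = 12705.128 / 488 = 26.0351

26.0351 m^3


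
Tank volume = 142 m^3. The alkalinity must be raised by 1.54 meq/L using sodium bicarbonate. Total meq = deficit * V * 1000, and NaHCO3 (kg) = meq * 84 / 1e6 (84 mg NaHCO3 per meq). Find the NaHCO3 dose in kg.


Tank volume in L = 142 m^3 * 1000 = 142000 L
Total meq required = 1.54 meq/L * 142000 L = 218680 meq
NaHCO3 mass = 218680 meq * 84 mg/meq / 1e6 = 18.3691 kg

18.3691 kg


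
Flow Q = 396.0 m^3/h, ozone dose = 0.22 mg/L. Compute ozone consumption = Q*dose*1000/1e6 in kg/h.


O3 demand (mg/h) = Q * dose * 1000 = 396.0 * 0.22 * 1000 = 87120 mg/h
Convert mg to kg: 87120 / 1e6 = 0.08712 kg/h

0.08712 kg/h


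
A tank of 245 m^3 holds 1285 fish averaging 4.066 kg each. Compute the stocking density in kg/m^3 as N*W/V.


Total biomass = 1285 fish * 4.066 kg = 5224.81 kg
Density = total biomass / volume = 5224.81 / 245 = 21.3258 kg/m^3

21.3258 kg/m^3


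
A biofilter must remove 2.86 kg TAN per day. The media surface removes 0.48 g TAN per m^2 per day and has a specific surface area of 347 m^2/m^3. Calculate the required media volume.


A = 2.86*1000 / 0.48 = 5958.3333 m^2
V = 5958.3333 / 347 = 17.171

17.171 m^3


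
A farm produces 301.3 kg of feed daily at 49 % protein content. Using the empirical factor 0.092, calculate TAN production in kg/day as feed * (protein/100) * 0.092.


Protein in feed = 301.3 * 49/100 = 147.637 kg/day
TAN = protein * 0.092 = 147.637 * 0.092 = 13.582604 kg/day

13.582604 kg/day


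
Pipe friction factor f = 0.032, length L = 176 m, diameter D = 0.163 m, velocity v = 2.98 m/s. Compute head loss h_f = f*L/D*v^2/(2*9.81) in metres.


v^2 = 2.98^2 = 8.8804 m^2/s^2
L/D = 176/0.163 = 1079.7546
h_f = f*(L/D)*v^2/(2g) = 0.032 * 1079.7546 * 8.8804 / 19.62 = 15.639 m

15.639 m


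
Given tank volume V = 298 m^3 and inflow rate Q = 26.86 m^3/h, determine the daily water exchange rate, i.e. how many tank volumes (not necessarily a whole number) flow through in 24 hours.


Daily flow volume = 26.86 m^3/h * 24 h = 644.64 m^3/day
Exchanges = daily flow / tank volume = 644.64 / 298 = 2.16322 exchanges/day

2.16322 exchanges/day


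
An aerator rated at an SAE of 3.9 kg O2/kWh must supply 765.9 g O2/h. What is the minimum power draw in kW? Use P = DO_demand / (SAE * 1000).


SAE in g O2/kWh = 3.9 * 1000 = 3900 g/kWh
P = DO_demand / SAE_g = 765.9 / 3900 = 0.196385 kW

0.196385 kW


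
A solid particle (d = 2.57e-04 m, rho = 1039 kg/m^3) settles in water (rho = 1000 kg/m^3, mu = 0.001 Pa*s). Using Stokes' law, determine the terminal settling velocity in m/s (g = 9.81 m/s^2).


Density difference: rho_p - rho_f = 1039 - 1000 = 39 kg/m^3
d^2 = (2.57e-04)^2 = 6.6049e-08 m^2
Numerator = (rho_p - rho_f) * g * d^2 = 39 * 9.81 * 6.6049e-08 = 2.5269687e-05
Denominator = 18 * mu = 18 * 0.001 = 0.018
v_s = 2.5269687e-05 / 0.018 = 0.00140387 m/s
Check: Re = rho_f * v_s * d / mu = 1000 * 0.00140387 * 2.57e-04 / 0.001 = 0.361 < 1, so Stokes' law applies.

0.00140387 m/s


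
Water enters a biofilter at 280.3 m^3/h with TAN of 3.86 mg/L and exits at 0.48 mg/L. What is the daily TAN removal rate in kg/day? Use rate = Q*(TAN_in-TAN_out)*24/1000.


Concentration drop: TAN_in - TAN_out = 3.86 - 0.48 = 3.38 mg/L
Hourly TAN removed = Q * dTAN = 280.3 m^3/h * 3.38 mg/L = 947.414 g/h  (m^3/h * mg/L = g/h)
Daily TAN removed = 947.414 * 24 = 22737.936 g/day
Convert to kg/day: 22737.936 / 1000 = 22.737936 kg/day

22.737936 kg/day


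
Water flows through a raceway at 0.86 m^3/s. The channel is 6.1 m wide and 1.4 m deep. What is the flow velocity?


Cross-sectional area = W * d = 6.1 * 1.4 = 8.54 m^2
Velocity = Q / A = 0.86 / 8.54 = 0.100703 m/s

0.100703 m/s


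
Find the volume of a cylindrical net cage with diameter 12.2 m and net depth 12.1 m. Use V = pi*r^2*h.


r = d/2 = 12.2/2 = 6.1 m
Base area = pi*r^2 = pi*6.1^2 = 116.89866 m^2
Volume = 116.89866 * 12.1 = 1414.47 m^3

1414.47 m^3


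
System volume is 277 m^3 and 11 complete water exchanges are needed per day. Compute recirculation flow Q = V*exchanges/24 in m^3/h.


Daily recirculation volume = 277 m^3 * 11 = 3047 m^3/day
Flow rate Q = daily volume / 24 h = 3047 / 24 = 126.958 m^3/h

126.958 m^3/h


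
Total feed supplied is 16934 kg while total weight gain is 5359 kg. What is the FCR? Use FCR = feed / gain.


FCR = feed consumed / weight gained
FCR = 16934 kg / 5359 kg = 3.15992

3.15992


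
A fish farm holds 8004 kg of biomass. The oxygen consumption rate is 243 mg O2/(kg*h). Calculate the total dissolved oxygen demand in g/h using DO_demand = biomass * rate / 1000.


Total O2 consumption (mg/h) = 8004 kg * 243 mg/(kg*h) = 1944972 mg/h
Convert to g/h: 1944972 / 1000 = 1944.972 g/h

1944.972 g/h


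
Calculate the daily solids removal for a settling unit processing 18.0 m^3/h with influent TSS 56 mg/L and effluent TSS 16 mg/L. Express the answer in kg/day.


Concentration drop: TSS_in - TSS_out = 56 - 16 = 40 mg/L
Hourly solids removed = Q * dTSS = 18.0 m^3/h * 40 mg/L = 720 g/h  (m^3/h * mg/L = g/h)
Daily solids removed = 720 * 24 = 17280 g/day
Convert g to kg: 17280 / 1000 = 17.28 kg/day

17.28 kg/day


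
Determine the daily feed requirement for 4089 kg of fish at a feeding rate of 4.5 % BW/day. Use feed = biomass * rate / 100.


Feeding rate fraction = 4.5% / 100 = 0.045
Daily feed = 4089 kg * 0.045 = 184.005 kg/day

184.005 kg/day


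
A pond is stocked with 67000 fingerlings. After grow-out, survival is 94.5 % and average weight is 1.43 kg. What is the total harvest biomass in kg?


Survivors = 67000 * 94.5/100 = 63315 fish
Harvest biomass = survivors * W_f = 63315 * 1.43 = 90540.45 kg

90540.45 kg


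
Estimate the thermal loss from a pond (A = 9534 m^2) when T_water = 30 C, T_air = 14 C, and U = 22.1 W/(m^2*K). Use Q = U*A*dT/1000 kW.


Temperature difference dT = 30 - 14 = 16 K
Heat loss (W) = U * A * dT = 22.1 * 9534 * 16 = 3371222.4 W
Convert to kW: 3371222.4 / 1000 = 3371.2224 kW

3371.2224 kW


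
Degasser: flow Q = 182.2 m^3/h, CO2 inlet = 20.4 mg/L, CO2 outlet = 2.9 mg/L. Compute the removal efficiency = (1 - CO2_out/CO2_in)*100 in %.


CO2_out / CO2_in = 2.9 / 20.4 = 0.14215686
Fraction remaining = 0.14215686
efficiency = (1 - 0.14215686) * 100 = 85.7843 %

85.7843 %


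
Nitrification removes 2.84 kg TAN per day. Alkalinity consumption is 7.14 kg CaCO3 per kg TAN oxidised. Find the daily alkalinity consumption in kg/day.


Alkalinity factor: 7.14 kg CaCO3 consumed per kg TAN nitrified
alk = 2.84 kg TAN * 7.14 = 20.2776 kg CaCO3/day

20.2776 kg CaCO3/day


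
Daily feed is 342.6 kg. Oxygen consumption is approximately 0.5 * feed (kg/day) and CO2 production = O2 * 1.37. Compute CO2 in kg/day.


O2 = 342.6 * 0.5 = 171.3
CO2 = 171.3 * 1.37 = 234.681

234.681 kg/day


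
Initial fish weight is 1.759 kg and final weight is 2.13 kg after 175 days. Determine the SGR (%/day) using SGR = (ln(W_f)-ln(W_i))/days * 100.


ln(W_f) = ln(2.13) = 0.75612198
ln(W_i) = ln(1.759) = 0.56474547
ln(W_f) - ln(W_i) = 0.75612198 - 0.56474547 = 0.19137651
SGR = 0.19137651 / 175 * 100 = 0.109358 %/day

0.109358 %/day


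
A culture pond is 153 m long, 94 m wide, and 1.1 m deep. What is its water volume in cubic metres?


Base area = L * W = 153 * 94 = 14382 m^2
Volume = area * depth = 14382 * 1.1 = 15820.2 m^3

15820.2 m^3


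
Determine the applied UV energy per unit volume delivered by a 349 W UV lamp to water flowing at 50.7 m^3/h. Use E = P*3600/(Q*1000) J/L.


Energy delivered per hour = 349 W * 3600 s = 1256400 J/h
Volume treated per hour = 50.7 m^3/h * 1000 = 50700 L/h
dose = 1256400 / 50700 = 24.7811 J/L

24.7811 J/L


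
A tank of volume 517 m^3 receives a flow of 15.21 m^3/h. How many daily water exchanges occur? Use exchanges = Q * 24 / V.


Daily flow volume = 15.21 m^3/h * 24 h = 365.04 m^3/day
Exchanges = daily flow / tank volume = 365.04 / 517 = 0.706074 exchanges/day

0.706074 exchanges/day


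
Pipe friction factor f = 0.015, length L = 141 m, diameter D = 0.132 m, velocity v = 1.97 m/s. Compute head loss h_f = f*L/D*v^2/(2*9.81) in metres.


v^2 = 1.97^2 = 3.8809 m^2/s^2
L/D = 141/0.132 = 1068.1818
h_f = f*(L/D)*v^2/(2g) = 0.015 * 1068.1818 * 3.8809 / 19.62 = 3.16935 m

3.16935 m


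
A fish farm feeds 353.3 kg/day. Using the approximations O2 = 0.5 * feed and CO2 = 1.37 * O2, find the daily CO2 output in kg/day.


O2 = 353.3 * 0.5 = 176.65
CO2 = 176.65 * 1.37 = 242.0105

242.0105 kg/day


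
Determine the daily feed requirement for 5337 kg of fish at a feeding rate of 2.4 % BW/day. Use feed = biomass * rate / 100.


Feeding rate fraction = 2.4% / 100 = 0.024
Daily feed = 5337 kg * 0.024 = 128.088 kg/day

128.088 kg/day


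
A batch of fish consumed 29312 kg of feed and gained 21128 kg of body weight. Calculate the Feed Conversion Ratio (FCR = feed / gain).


FCR = feed consumed / weight gained
FCR = 29312 kg / 21128 kg = 1.38735

1.38735


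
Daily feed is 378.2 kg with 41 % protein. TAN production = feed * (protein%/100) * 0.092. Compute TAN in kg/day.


Protein in feed = 378.2 * 41/100 = 155.062 kg/day
TAN = protein * 0.092 = 155.062 * 0.092 = 14.265704 kg/day

14.265704 kg/day


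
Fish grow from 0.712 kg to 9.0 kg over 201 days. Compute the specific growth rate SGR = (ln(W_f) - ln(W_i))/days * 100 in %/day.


ln(W_f) = ln(9.0) = 2.1972246
ln(W_i) = ln(0.712) = -0.33967737
ln(W_f) - ln(W_i) = 2.1972246 - -0.33967737 = 2.536902
SGR = 2.536902 / 201 * 100 = 1.26214 %/day

1.26214 %/day


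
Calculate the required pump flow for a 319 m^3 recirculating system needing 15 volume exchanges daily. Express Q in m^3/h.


Daily recirculation volume = 319 m^3 * 15 = 4785 m^3/day
Flow rate Q = daily volume / 24 h = 4785 / 24 = 199.375 m^3/h

199.375 m^3/h


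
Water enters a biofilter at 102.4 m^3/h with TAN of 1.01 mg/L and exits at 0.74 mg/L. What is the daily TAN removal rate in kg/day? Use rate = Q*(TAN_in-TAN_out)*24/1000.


Concentration drop: TAN_in - TAN_out = 1.01 - 0.74 = 0.27 mg/L
Hourly TAN removed = Q * dTAN = 102.4 m^3/h * 0.27 mg/L = 27.648 g/h  (m^3/h * mg/L = g/h)
Daily TAN removed = 27.648 * 24 = 663.552 g/day
Convert to kg/day: 663.552 / 1000 = 0.663552 kg/day

0.663552 kg/day


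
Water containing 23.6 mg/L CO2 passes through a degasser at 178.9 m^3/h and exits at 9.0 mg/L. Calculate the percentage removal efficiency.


CO2_out / CO2_in = 9.0 / 23.6 = 0.38135593
Fraction remaining = 0.38135593
efficiency = (1 - 0.38135593) * 100 = 61.8644 %

61.8644 %


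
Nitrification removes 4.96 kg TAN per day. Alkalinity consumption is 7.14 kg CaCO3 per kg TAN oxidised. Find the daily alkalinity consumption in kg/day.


Alkalinity factor: 7.14 kg CaCO3 consumed per kg TAN nitrified
alk = 4.96 kg TAN * 7.14 = 35.4144 kg CaCO3/day

35.4144 kg CaCO3/day


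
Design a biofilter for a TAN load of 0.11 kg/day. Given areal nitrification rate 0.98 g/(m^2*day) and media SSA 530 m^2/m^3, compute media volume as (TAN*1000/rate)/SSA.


A = 0.11*1000 / 0.98 = 112.2449 m^2
V = 112.2449 / 530 = 0.211783

0.211783 m^3


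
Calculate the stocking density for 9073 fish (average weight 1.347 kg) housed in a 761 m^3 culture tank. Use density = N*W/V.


Total biomass = 9073 fish * 1.347 kg = 12221.331 kg
Density = total biomass / volume = 12221.331 / 761 = 16.0596 kg/m^3

16.0596 kg/m^3


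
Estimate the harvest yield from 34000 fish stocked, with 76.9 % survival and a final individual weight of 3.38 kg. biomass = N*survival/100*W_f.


Survivors = 34000 * 76.9/100 = 26146 fish
Harvest biomass = survivors * W_f = 26146 * 3.38 = 88373.48 kg

88373.48 kg


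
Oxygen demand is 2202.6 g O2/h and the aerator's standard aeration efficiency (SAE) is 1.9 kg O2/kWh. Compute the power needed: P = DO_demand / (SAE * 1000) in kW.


SAE in g O2/kWh = 1.9 * 1000 = 1900 g/kWh
P = DO_demand / SAE_g = 2202.6 / 1900 = 1.15926 kW

1.15926 kW


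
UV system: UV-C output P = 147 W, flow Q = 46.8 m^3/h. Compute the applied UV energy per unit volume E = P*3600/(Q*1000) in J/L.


Energy delivered per hour = 147 W * 3600 s = 529200 J/h
Volume treated per hour = 46.8 m^3/h * 1000 = 46800 L/h
dose = 529200 / 46800 = 11.3077 J/L

11.3077 J/L


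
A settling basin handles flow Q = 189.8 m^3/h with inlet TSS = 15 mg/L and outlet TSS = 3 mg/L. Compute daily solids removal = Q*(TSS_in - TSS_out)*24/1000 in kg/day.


Concentration drop: TSS_in - TSS_out = 15 - 3 = 12 mg/L
Hourly solids removed = Q * dTSS = 189.8 m^3/h * 12 mg/L = 2277.6 g/h  (m^3/h * mg/L = g/h)
Daily solids removed = 2277.6 * 24 = 54662.4 g/day
Convert g to kg: 54662.4 / 1000 = 54.6624 kg/day

54.6624 kg/day


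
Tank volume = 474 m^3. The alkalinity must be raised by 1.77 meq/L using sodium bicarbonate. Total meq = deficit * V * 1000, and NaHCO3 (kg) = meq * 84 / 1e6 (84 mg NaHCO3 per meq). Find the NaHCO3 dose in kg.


Tank volume in L = 474 m^3 * 1000 = 474000 L
Total meq required = 1.77 meq/L * 474000 L = 838980 meq
NaHCO3 mass = 838980 meq * 84 mg/meq / 1e6 = 70.4743 kg

70.4743 kg


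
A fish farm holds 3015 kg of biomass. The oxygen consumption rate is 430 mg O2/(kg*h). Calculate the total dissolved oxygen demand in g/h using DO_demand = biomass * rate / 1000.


Total O2 consumption (mg/h) = 3015 kg * 430 mg/(kg*h) = 1296450 mg/h
Convert to g/h: 1296450 / 1000 = 1296.45 g/h

1296.45 g/h


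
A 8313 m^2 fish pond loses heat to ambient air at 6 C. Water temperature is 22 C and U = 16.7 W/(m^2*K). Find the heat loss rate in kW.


Temperature difference dT = 22 - 6 = 16 K
Heat loss (W) = U * A * dT = 16.7 * 8313 * 16 = 2221233.6 W
Convert to kW: 2221233.6 / 1000 = 2221.2336 kW

2221.2336 kW


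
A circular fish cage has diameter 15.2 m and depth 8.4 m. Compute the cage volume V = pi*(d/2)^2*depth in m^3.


r = d/2 = 15.2/2 = 7.6 m
Base area = pi*r^2 = pi*7.6^2 = 181.45839 m^2
Volume = 181.45839 * 8.4 = 1524.25 m^3

1524.25 m^3


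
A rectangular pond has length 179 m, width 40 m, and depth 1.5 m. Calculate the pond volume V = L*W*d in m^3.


Base area = L * W = 179 * 40 = 7160 m^2
Volume = area * depth = 7160 * 1.5 = 10740 m^3

10740 m^3


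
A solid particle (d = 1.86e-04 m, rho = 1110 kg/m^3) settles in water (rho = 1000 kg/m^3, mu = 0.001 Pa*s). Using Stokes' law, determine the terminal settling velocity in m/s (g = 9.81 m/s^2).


Density difference: rho_p - rho_f = 1110 - 1000 = 110 kg/m^3
d^2 = (1.86e-04)^2 = 3.4596e-08 m^2
Numerator = (rho_p - rho_f) * g * d^2 = 110 * 9.81 * 3.4596e-08 = 3.7332544e-05
Denominator = 18 * mu = 18 * 0.001 = 0.018
v_s = 3.7332544e-05 / 0.018 = 0.00207403 m/s
Check: Re = rho_f * v_s * d / mu = 1000 * 0.00207403 * 1.86e-04 / 0.001 = 0.386 < 1, so Stokes' law applies.

0.00207403 m/s


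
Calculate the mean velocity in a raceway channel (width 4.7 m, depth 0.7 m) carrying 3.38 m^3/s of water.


Cross-sectional area = W * d = 4.7 * 0.7 = 3.29 m^2
Velocity = Q / A = 3.38 / 3.29 = 1.02736 m/s

1.02736 m/s


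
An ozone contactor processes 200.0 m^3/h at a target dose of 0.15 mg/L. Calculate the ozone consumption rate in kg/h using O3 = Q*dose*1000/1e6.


O3 demand (mg/h) = Q * dose * 1000 = 200.0 * 0.15 * 1000 = 30000 mg/h
Convert mg to kg: 30000 / 1e6 = 0.03 kg/h

0.03 kg/h


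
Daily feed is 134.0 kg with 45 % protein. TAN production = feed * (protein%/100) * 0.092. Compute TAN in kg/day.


Protein in feed = 134.0 * 45/100 = 60.3 kg/day
TAN = protein * 0.092 = 60.3 * 0.092 = 5.5476 kg/day

5.5476 kg/day


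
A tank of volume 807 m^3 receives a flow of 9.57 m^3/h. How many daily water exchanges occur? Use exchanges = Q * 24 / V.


Daily flow volume = 9.57 m^3/h * 24 h = 229.68 m^3/day
Exchanges = daily flow / tank volume = 229.68 / 807 = 0.28461 exchanges/day

0.28461 exchanges/day


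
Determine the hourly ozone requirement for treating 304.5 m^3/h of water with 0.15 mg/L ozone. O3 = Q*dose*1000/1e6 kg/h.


O3 demand (mg/h) = Q * dose * 1000 = 304.5 * 0.15 * 1000 = 45675 mg/h
Convert mg to kg: 45675 / 1e6 = 0.045675 kg/h

0.045675 kg/h


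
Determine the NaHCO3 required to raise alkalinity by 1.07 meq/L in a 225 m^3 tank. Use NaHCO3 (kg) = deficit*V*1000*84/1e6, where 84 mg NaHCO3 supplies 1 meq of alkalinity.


Tank volume in L = 225 m^3 * 1000 = 225000 L
Total meq required = 1.07 meq/L * 225000 L = 240750 meq
NaHCO3 mass = 240750 meq * 84 mg/meq / 1e6 = 20.223 kg

20.223 kg


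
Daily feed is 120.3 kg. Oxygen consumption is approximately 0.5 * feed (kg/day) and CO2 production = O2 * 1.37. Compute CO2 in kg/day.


O2 = 120.3 * 0.5 = 60.15
CO2 = 60.15 * 1.37 = 82.4055

82.4055 kg/day


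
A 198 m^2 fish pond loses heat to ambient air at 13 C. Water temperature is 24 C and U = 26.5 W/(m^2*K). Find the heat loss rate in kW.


Temperature difference dT = 24 - 13 = 11 K
Heat loss (W) = U * A * dT = 26.5 * 198 * 11 = 57717 W
Convert to kW: 57717 / 1000 = 57.717 kW

57.717 kW


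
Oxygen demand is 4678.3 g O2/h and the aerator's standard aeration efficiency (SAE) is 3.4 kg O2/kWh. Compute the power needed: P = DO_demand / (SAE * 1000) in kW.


SAE in g O2/kWh = 3.4 * 1000 = 3400 g/kWh
P = DO_demand / SAE_g = 4678.3 / 3400 = 1.37597 kW

1.37597 kW


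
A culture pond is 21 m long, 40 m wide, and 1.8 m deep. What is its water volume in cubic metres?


Base area = L * W = 21 * 40 = 840 m^2
Volume = area * depth = 840 * 1.8 = 1512 m^3

1512 m^3


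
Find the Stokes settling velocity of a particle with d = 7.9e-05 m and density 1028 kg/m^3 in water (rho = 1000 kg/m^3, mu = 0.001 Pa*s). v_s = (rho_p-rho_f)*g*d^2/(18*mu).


Density difference: rho_p - rho_f = 1028 - 1000 = 28 kg/m^3
d^2 = (7.9e-05)^2 = 6.241e-09 m^2
Numerator = (rho_p - rho_f) * g * d^2 = 28 * 9.81 * 6.241e-09 = 1.7142779e-06
Denominator = 18 * mu = 18 * 0.001 = 0.018
v_s = 1.7142779e-06 / 0.018 = 9.52377e-05 m/s
Check: Re = rho_f * v_s * d / mu = 1000 * 9.52377e-05 * 7.9e-05 / 0.001 = 0.00752 < 1, so Stokes' law applies.

9.52377e-05 m/s


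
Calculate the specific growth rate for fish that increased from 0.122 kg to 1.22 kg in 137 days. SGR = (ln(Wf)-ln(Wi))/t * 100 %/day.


ln(W_f) = ln(1.22) = 0.19885086
ln(W_i) = ln(0.122) = -2.1037342
ln(W_f) - ln(W_i) = 0.19885086 - -2.1037342 = 2.3025851
SGR = 2.3025851 / 137 * 100 = 1.68072 %/day

1.68072 %/day


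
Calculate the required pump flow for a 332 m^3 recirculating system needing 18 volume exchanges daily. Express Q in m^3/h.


Daily recirculation volume = 332 m^3 * 18 = 5976 m^3/day
Flow rate Q = daily volume / 24 h = 5976 / 24 = 249 m^3/h

249 m^3/h


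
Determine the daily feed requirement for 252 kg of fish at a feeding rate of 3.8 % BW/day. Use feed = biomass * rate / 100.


Feeding rate fraction = 3.8% / 100 = 0.038
Daily feed = 252 kg * 0.038 = 9.576 kg/day

9.576 kg/day


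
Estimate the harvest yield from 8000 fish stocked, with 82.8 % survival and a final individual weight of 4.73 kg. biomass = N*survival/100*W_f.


Survivors = 8000 * 82.8/100 = 6624 fish
Harvest biomass = survivors * W_f = 6624 * 4.73 = 31331.52 kg

31331.52 kg


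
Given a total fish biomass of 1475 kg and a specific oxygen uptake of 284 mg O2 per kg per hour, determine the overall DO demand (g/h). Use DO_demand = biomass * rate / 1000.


Total O2 consumption (mg/h) = 1475 kg * 284 mg/(kg*h) = 418900 mg/h
Convert to g/h: 418900 / 1000 = 418.9 g/h

418.9 g/h


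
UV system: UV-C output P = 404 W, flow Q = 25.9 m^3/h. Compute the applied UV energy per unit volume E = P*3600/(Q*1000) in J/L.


Energy delivered per hour = 404 W * 3600 s = 1454400 J/h
Volume treated per hour = 25.9 m^3/h * 1000 = 25900 L/h
dose = 1454400 / 25900 = 56.1544 J/L

56.1544 J/L


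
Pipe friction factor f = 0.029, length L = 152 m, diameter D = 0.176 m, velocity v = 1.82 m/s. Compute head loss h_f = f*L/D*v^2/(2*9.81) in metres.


v^2 = 1.82^2 = 3.3124 m^2/s^2
L/D = 152/0.176 = 863.63636
h_f = f*(L/D)*v^2/(2g) = 0.029 * 863.63636 * 3.3124 / 19.62 = 4.22837 m

4.22837 m


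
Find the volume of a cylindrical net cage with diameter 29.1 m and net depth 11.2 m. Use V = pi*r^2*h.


r = d/2 = 29.1/2 = 14.55 m
Base area = pi*r^2 = pi*14.55^2 = 665.08302 m^2
Volume = 665.08302 * 11.2 = 7448.93 m^3

7448.93 m^3


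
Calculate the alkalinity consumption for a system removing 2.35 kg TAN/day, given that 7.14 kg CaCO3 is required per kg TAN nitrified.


Alkalinity factor: 7.14 kg CaCO3 consumed per kg TAN nitrified
alk = 2.35 kg TAN * 7.14 = 16.779 kg CaCO3/day

16.779 kg CaCO3/day


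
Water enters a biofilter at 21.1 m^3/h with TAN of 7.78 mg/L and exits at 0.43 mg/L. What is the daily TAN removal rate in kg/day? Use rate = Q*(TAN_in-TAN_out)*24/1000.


Concentration drop: TAN_in - TAN_out = 7.78 - 0.43 = 7.35 mg/L
Hourly TAN removed = Q * dTAN = 21.1 m^3/h * 7.35 mg/L = 155.085 g/h  (m^3/h * mg/L = g/h)
Daily TAN removed = 155.085 * 24 = 3722.04 g/day
Convert to kg/day: 3722.04 / 1000 = 3.72204 kg/day

3.72204 kg/day


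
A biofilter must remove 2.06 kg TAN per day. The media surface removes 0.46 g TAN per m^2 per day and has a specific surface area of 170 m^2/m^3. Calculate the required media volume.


A = 2.06*1000 / 0.46 = 4478.2609 m^2
V = 4478.2609 / 170 = 26.3427

26.3427 m^3


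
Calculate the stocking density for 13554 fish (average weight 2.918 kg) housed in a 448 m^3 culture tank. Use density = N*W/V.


Total biomass = 13554 fish * 2.918 kg = 39550.572 kg
Density = total biomass / volume = 39550.572 / 448 = 88.2825 kg/m^3

88.2825 kg/m^3


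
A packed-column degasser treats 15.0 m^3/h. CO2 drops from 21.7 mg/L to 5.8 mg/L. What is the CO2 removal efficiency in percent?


CO2_out / CO2_in = 5.8 / 21.7 = 0.26728111
Fraction remaining = 0.26728111
efficiency = (1 - 0.26728111) * 100 = 73.2719 %

73.2719 %


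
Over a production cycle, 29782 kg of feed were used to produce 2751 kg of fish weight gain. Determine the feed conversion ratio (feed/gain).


FCR = feed consumed / weight gained
FCR = 29782 kg / 2751 kg = 10.8259

10.8259


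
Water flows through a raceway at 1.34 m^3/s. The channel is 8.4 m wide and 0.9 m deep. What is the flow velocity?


Cross-sectional area = W * d = 8.4 * 0.9 = 7.56 m^2
Velocity = Q / A = 1.34 / 7.56 = 0.177249 m/s

0.177249 m/s


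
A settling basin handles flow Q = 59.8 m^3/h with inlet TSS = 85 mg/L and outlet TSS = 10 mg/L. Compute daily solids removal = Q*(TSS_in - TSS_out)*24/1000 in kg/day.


Concentration drop: TSS_in - TSS_out = 85 - 10 = 75 mg/L
Hourly solids removed = Q * dTSS = 59.8 m^3/h * 75 mg/L = 4485 g/h  (m^3/h * mg/L = g/h)
Daily solids removed = 4485 * 24 = 107640 g/day
Convert g to kg: 107640 / 1000 = 107.64 kg/day

107.64 kg/day


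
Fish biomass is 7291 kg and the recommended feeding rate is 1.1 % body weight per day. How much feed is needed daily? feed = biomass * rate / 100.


Feeding rate fraction = 1.1% / 100 = 0.011
Daily feed = 7291 kg * 0.011 = 80.201 kg/day

80.201 kg/day


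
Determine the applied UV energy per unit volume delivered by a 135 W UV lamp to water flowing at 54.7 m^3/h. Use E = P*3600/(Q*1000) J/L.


Energy delivered per hour = 135 W * 3600 s = 486000 J/h
Volume treated per hour = 54.7 m^3/h * 1000 = 54700 L/h
dose = 486000 / 54700 = 8.88483 J/L

8.88483 J/L


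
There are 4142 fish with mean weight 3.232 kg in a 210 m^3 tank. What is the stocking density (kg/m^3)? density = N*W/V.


Total biomass = 4142 fish * 3.232 kg = 13386.944 kg
Density = total biomass / volume = 13386.944 / 210 = 63.7474 kg/m^3

63.7474 kg/m^3


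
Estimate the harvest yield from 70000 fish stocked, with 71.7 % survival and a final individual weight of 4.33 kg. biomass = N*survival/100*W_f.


Survivors = 70000 * 71.7/100 = 50190 fish
Harvest biomass = survivors * W_f = 50190 * 4.33 = 217322.7 kg

217322.7 kg


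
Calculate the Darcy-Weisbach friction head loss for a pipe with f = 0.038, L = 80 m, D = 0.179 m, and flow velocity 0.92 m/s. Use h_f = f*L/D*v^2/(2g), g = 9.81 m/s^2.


v^2 = 0.92^2 = 0.8464 m^2/s^2
L/D = 80/0.179 = 446.92737
h_f = f*(L/D)*v^2/(2g) = 0.038 * 446.92737 * 0.8464 / 19.62 = 0.732651 m

0.732651 m


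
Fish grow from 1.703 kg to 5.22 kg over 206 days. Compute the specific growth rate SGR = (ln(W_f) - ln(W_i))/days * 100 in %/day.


ln(W_f) = ln(5.22) = 1.6524974
ln(W_i) = ln(1.703) = 0.5323914
ln(W_f) - ln(W_i) = 1.6524974 - 0.5323914 = 1.120106
SGR = 1.120106 / 206 * 100 = 0.543741 %/day

0.543741 %/day


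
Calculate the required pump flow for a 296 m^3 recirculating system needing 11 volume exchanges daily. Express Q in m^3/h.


Daily recirculation volume = 296 m^3 * 11 = 3256 m^3/day
Flow rate Q = daily volume / 24 h = 3256 / 24 = 135.667 m^3/h

135.667 m^3/h


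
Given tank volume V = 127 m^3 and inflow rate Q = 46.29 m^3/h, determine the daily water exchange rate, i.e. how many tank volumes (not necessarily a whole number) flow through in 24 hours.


Daily flow volume = 46.29 m^3/h * 24 h = 1110.96 m^3/day
Exchanges = daily flow / tank volume = 1110.96 / 127 = 8.74772 exchanges/day

8.74772 exchanges/day


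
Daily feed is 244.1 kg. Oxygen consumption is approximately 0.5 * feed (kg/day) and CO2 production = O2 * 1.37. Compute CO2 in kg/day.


O2 = 244.1 * 0.5 = 122.05
CO2 = 122.05 * 1.37 = 167.2085

167.2085 kg/day


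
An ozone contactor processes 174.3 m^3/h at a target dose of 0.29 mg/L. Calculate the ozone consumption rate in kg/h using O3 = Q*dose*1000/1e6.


O3 demand (mg/h) = Q * dose * 1000 = 174.3 * 0.29 * 1000 = 50547 mg/h
Convert mg to kg: 50547 / 1e6 = 0.050547 kg/h

0.050547 kg/h


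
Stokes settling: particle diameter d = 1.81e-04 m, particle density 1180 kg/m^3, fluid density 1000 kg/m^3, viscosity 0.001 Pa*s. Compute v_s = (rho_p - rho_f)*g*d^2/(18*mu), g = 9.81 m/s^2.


Density difference: rho_p - rho_f = 1180 - 1000 = 180 kg/m^3
d^2 = (1.81e-04)^2 = 3.2761e-08 m^2
Numerator = (rho_p - rho_f) * g * d^2 = 180 * 9.81 * 3.2761e-08 = 5.7849374e-05
Denominator = 18 * mu = 18 * 0.001 = 0.018
v_s = 5.7849374e-05 / 0.018 = 0.00321385 m/s
Check: Re = rho_f * v_s * d / mu = 1000 * 0.00321385 * 1.81e-04 / 0.001 = 0.582 < 1, so Stokes' law applies.

0.00321385 m/s


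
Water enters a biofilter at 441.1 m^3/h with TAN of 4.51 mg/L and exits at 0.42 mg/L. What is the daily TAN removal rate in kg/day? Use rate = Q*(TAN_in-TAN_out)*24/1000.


Concentration drop: TAN_in - TAN_out = 4.51 - 0.42 = 4.09 mg/L
Hourly TAN removed = Q * dTAN = 441.1 m^3/h * 4.09 mg/L = 1804.099 g/h  (m^3/h * mg/L = g/h)
Daily TAN removed = 1804.099 * 24 = 43298.376 g/day
Convert to kg/day: 43298.376 / 1000 = 43.298376 kg/day

43.298376 kg/day


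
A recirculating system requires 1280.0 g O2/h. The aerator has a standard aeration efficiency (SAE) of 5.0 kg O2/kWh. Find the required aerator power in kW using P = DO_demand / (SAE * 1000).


SAE in g O2/kWh = 5.0 * 1000 = 5000 g/kWh
P = DO_demand / SAE_g = 1280.0 / 5000 = 0.256 kW

0.256 kW


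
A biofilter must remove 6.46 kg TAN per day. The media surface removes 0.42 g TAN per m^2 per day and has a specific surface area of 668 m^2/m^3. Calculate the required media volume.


A = 6.46*1000 / 0.42 = 15380.952 m^2
V = 15380.952 / 668 = 23.0254

23.0254 m^3


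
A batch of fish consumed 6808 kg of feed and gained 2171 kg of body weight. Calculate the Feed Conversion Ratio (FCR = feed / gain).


FCR = feed consumed / weight gained
FCR = 6808 kg / 2171 kg = 3.13588

3.13588


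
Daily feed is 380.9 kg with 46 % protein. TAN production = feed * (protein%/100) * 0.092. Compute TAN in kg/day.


Protein in feed = 380.9 * 46/100 = 175.214 kg/day
TAN = protein * 0.092 = 175.214 * 0.092 = 16.119688 kg/day

16.119688 kg/day


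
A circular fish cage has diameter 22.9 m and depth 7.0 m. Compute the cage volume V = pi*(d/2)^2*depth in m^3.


r = d/2 = 22.9/2 = 11.45 m
Base area = pi*r^2 = pi*11.45^2 = 411.87065 m^2
Volume = 411.87065 * 7.0 = 2883.09 m^3

2883.09 m^3


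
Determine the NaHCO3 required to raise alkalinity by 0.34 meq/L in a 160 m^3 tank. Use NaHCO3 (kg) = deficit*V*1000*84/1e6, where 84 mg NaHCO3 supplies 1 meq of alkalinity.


Tank volume in L = 160 m^3 * 1000 = 160000 L
Total meq required = 0.34 meq/L * 160000 L = 54400 meq
NaHCO3 mass = 54400 meq * 84 mg/meq / 1e6 = 4.5696 kg

4.5696 kg


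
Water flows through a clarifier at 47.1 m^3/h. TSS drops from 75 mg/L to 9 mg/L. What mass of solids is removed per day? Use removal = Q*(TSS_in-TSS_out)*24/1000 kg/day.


Concentration drop: TSS_in - TSS_out = 75 - 9 = 66 mg/L
Hourly solids removed = Q * dTSS = 47.1 m^3/h * 66 mg/L = 3108.6 g/h  (m^3/h * mg/L = g/h)
Daily solids removed = 3108.6 * 24 = 74606.4 g/day
Convert g to kg: 74606.4 / 1000 = 74.6064 kg/day

74.6064 kg/day


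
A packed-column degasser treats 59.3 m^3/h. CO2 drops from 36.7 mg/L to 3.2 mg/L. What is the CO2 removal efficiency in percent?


CO2_out / CO2_in = 3.2 / 36.7 = 0.08719346
Fraction remaining = 0.08719346
efficiency = (1 - 0.08719346) * 100 = 91.2807 %

91.2807 %


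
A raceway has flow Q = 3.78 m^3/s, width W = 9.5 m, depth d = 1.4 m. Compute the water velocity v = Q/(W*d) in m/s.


Cross-sectional area = W * d = 9.5 * 1.4 = 13.3 m^2
Velocity = Q / A = 3.78 / 13.3 = 0.284211 m/s

0.284211 m/s


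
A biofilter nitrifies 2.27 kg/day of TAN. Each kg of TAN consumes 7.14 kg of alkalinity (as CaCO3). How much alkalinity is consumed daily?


Alkalinity factor: 7.14 kg CaCO3 consumed per kg TAN nitrified
alk = 2.27 kg TAN * 7.14 = 16.2078 kg CaCO3/day

16.2078 kg CaCO3/day


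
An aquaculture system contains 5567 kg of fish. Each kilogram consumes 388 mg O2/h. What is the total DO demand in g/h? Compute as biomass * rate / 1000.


Total O2 consumption (mg/h) = 5567 kg * 388 mg/(kg*h) = 2159996 mg/h
Convert to g/h: 2159996 / 1000 = 2159.996 g/h

2159.996 g/h


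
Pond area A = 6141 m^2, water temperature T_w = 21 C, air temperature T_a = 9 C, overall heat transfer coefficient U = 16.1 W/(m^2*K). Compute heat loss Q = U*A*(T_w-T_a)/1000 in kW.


Temperature difference dT = 21 - 9 = 12 K
Heat loss (W) = U * A * dT = 16.1 * 6141 * 12 = 1186441.2 W
Convert to kW: 1186441.2 / 1000 = 1186.4412 kW

1186.4412 kW


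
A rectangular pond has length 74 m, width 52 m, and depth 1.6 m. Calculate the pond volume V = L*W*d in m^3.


Base area = L * W = 74 * 52 = 3848 m^2
Volume = area * depth = 3848 * 1.6 = 6156.8 m^3

6156.8 m^3


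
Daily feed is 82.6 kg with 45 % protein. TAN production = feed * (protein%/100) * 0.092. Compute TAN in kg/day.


Protein in feed = 82.6 * 45/100 = 37.17 kg/day
TAN = protein * 0.092 = 37.17 * 0.092 = 3.41964 kg/day

3.41964 kg/day


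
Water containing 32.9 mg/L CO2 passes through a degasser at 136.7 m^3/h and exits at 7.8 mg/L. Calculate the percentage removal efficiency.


CO2_out / CO2_in = 7.8 / 32.9 = 0.23708207
Fraction remaining = 0.23708207
efficiency = (1 - 0.23708207) * 100 = 76.2918 %

76.2918 %


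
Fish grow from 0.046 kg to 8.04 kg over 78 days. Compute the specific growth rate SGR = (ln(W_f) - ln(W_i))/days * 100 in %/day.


ln(W_f) = ln(8.04) = 2.0844291
ln(W_i) = ln(0.046) = -3.0791139
ln(W_f) - ln(W_i) = 2.0844291 - -3.0791139 = 5.163543
SGR = 5.163543 / 78 * 100 = 6.61993 %/day

6.61993 %/day


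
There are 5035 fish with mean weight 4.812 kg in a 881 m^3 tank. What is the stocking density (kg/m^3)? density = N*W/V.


Total biomass = 5035 fish * 4.812 kg = 24228.42 kg
Density = total biomass / volume = 24228.42 / 881 = 27.501 kg/m^3

27.501 kg/m^3


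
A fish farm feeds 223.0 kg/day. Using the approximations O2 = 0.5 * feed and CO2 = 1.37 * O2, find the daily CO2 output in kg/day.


O2 = 223.0 * 0.5 = 111.5
CO2 = 111.5 * 1.37 = 152.755

152.755 kg/day


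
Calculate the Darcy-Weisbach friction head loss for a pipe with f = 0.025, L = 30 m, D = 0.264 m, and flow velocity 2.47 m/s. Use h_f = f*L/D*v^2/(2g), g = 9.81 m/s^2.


v^2 = 2.47^2 = 6.1009 m^2/s^2
L/D = 30/0.264 = 113.63636
h_f = f*(L/D)*v^2/(2g) = 0.025 * 113.63636 * 6.1009 / 19.62 = 0.883389 m

0.883389 m


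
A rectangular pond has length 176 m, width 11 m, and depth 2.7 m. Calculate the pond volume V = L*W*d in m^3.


Base area = L * W = 176 * 11 = 1936 m^2
Volume = area * depth = 1936 * 2.7 = 5227.2 m^3

5227.2 m^3


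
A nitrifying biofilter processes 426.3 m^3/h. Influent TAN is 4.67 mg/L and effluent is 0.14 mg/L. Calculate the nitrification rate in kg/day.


Concentration drop: TAN_in - TAN_out = 4.67 - 0.14 = 4.53 mg/L
Hourly TAN removed = Q * dTAN = 426.3 m^3/h * 4.53 mg/L = 1931.139 g/h  (m^3/h * mg/L = g/h)
Daily TAN removed = 1931.139 * 24 = 46347.336 g/day
Convert to kg/day: 46347.336 / 1000 = 46.347336 kg/day

46.347336 kg/day
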